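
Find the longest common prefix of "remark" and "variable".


Word 1: "remark"
Word 2: "variable"
Comparing from start:
  Pos 0: 'r' != 'v' (stop)
LCP = "" (length 0)


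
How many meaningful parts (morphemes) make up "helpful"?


Word: "helpful"
Morphemes: help | -ful
Each morpheme carries meaning
= 2 morphemes


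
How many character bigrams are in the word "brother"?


Word: "brother" (length 7)
Number of 2-grams = length - 2 + 1 = 7 - 2 + 1
= 6


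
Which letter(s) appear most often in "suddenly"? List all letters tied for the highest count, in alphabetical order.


Word: "suddenly"
Letter counts:
  'd': 2
  'e': 1
  'l': 1
  'n': 1
  's': 1
  'u': 1
  'y': 1
Maximum count = 2
Most frequent = 'd' (2 times each)


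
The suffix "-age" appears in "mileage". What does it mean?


Suffix: -age
Example: mileage = mile + -age
Meaning = result / collection


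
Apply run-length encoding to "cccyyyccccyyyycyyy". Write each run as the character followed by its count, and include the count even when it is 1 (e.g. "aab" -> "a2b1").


String: "cccyyyccccyyyycyyy"
Scanning for consecutive runs:
  'c' x 3
  'y' x 3
  'c' x 4
  'y' x 4
  'c' x 1
  'y' x 3
RLE = "c3y3c4y4c1y3"


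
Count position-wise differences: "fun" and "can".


Comparing character by character (same length = 3):
  Pos 0: 'f' vs 'c' !=
  Pos 1: 'u' vs 'a' !=
  Pos 2: 'n' vs 'n' =
Hamming distance = 2


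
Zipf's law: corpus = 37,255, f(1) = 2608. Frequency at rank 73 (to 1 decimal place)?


Zipf's law: f(r) = f(1) / r
f(1) = 2608
f(73) = 2608 / 73
= 35.7 occurrences


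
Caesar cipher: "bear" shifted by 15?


Word: "bear"
Shift: 15
Each letter → (letter + shift) mod 26:
  'b' (1) + 15 = 16 → 'q'
  'e' (4) + 15 = 19 → 't'
  'a' (0) + 15 = 15 → 'p'
  'r' (17) + 15 = 6 → 'g'
Result = "qtpg"


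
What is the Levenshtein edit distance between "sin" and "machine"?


Word 1: "sin" (length 3)
Word 2: "machine" (length 7)
One optimal edit sequence (insert/delete/substitute each cost 1):
  1. insert 'm'  (+1)
  2. insert 'a'  (+1)
  3. insert 'c'  (+1)
  4. substitute 's' -> 'h'  (+1)
  5. keep 'i'
  6. keep 'n'
  7. insert 'e'  (+1)
Total edit operations: 5
Edit distance = 5


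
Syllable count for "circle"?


Word: "circle"
Syllable breakdown: cir-cle
Counting: 2 parts
= 2 syllables


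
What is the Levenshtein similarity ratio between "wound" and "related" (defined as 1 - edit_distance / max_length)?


Word 1: "wound" (length 5)
Word 2: "related" (length 7)
One optimal edit sequence:
  1. insert 'r'  (+1)
  2. insert 'e'  (+1)
  3. substitute 'w' -> 'l'  (+1)
  4. substitute 'o' -> 'a'  (+1)
  5. substitute 'u' -> 't'  (+1)
  6. substitute 'n' -> 'e'  (+1)
  7. keep 'd'
Edit distance = 6
Max length = max(5, 7) = 7
Similarity = 1 - 6/7
= 0.1429


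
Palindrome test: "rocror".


Word: "rocror"
Reversed: "rorcor"
Forward == Backward? rocror != rorcor
Palindrome = No


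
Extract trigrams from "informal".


Word: "informal" (length 8)
Number of trigrams = 8 - 3 + 1 = 6
  Position 0: "inf"
  Position 1: "nfo"
  Position 2: "for"
  Position 3: "orm"
  Position 4: "rma"
  Position 5: "mal"
Trigrams = "inf", "nfo", "for", "orm", "rma", "mal"


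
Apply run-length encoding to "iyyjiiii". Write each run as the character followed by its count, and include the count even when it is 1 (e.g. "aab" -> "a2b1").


String: "iyyjiiii"
Scanning for consecutive runs:
  'i' x 1
  'y' x 2
  'j' x 1
  'i' x 4
RLE = "i1y2j1i4"


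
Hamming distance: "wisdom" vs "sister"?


Comparing character by character (same length = 6):
  Pos 0: 'w' vs 's' !=
  Pos 1: 'i' vs 'i' =
  Pos 2: 's' vs 's' =
  Pos 3: 'd' vs 't' !=
  Pos 4: 'o' vs 'e' !=
  Pos 5: 'm' vs 'r' !=
Hamming distance = 4


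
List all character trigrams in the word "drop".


Word: "drop" (length 4)
Number of trigrams = 4 - 3 + 1 = 2
  Position 0: "dro"
  Position 1: "rop"
Trigrams = "dro", "rop"


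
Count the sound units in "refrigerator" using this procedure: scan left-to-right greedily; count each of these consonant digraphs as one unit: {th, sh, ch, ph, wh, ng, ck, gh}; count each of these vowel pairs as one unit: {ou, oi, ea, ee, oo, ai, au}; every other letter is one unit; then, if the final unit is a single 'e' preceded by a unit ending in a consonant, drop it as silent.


Word: "refrigerator" (12 letters)
Left-to-right scan:
  1. 'r' (letter)
  2. 'e' (letter)
  3. 'f' (letter)
  4. 'r' (letter)
  5. 'i' (letter)
  6. 'g' (letter)
  7. 'e' (letter)
  8. 'r' (letter)
  9. 'a' (letter)
  10. 't' (letter)
  11. 'o' (letter)
  12. 'r' (letter)
Units from scan: 12
Sound units = 12 units


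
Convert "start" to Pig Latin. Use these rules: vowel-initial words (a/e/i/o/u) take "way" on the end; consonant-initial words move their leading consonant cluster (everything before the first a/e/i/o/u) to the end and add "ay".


Word: "start"
Starts with consonant(s) → move to end, add 'ay'
Consonant cluster: "st"
Pig Latin = "artstay"


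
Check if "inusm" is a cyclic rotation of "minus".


Word: "minus", Candidate: "inusm"
Method: check if candidate is substring of word+word
"minusminus" contains "inusm"? Yes
Is rotation = Yes


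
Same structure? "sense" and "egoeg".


Pattern of "sense": [0, 1, 2, 0, 1]
Pattern of "egoeg": [0, 1, 2, 0, 1]
Patterns match
Same pattern = Yes


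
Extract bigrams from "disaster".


Word: "disaster" (length 8)
Number of bigrams = 8 - 2 + 1 = 7
  Position 0: "di"
  Position 1: "is"
  Position 2: "sa"
  Position 3: "as"
  Position 4: "st"
  Position 5: "te"
  Position 6: "er"
Bigrams = "di", "is", "sa", "as", "st", "te", "er"


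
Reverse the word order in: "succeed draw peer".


Original: "succeed draw peer"
Words (1..n): succeed | draw | peer
Reversed (n..1): peer | draw | succeed
Result = "peer draw succeed"


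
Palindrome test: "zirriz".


Word: "zirriz"
Reversed: "zirriz"
Forward == Backward? zirriz == zirriz
Palindrome = Yes


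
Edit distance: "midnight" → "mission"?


Word 1: "midnight" (length 8)
Word 2: "mission" (length 7)
One optimal edit sequence (insert/delete/substitute each cost 1):
  1. keep 'm'
  2. keep 'i'
  3. substitute 'd' -> 's'  (+1)
  4. substitute 'n' -> 's'  (+1)
  5. keep 'i'
  6. delete 'g'  (+1)
  7. substitute 'h' -> 'o'  (+1)
  8. substitute 't' -> 'n'  (+1)
Total edit operations: 5
Edit distance = 5


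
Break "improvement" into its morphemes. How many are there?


Word: "improvement"
Morphemes: improve + -ment
Each morpheme carries meaning
= 2 morphemes


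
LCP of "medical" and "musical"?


Word 1: "medical"
Word 2: "musical"
Comparing from start:
  Pos 0: 'm' == 'm'
  Pos 1: 'e' != 'u' (stop)
LCP = "m" (length 1)


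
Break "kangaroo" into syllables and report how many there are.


Word: "kangaroo"
Syllable breakdown: kan / ga / roo
Counting: 3 parts
= 3 syllables


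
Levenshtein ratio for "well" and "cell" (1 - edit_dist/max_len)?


Word 1: "well" (length 4)
Word 2: "cell" (length 4)
One optimal edit sequence:
  1. substitute 'w' -> 'c'  (+1)
  2. keep 'e'
  3. keep 'l'
  4. keep 'l'
Edit distance = 1
Max length = max(4, 4) = 4
Similarity = 1 - 1/4
= 0.7500


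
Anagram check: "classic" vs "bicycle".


Word 1: "classic" → sorted: accilss
Word 2: "bicycle" → sorted: bcceily
Same letters? accilss != bcceily
Anagram = No


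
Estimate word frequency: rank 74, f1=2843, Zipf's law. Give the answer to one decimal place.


Zipf's law: f(r) = f(1) / r
f(1) = 2843
f(74) = 2843 / 74
= 38.4 occurrences


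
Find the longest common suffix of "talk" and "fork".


Word 1: "talk"
Word 2: "fork"
Comparing from end:
  Pos -1: 'k' == 'k'
  Pos -2: 'l' != 'r' (stop)
LCS = "k" (length 1)


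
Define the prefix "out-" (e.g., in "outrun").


Prefix: out-
Example: outrun (out- + run)
Meaning = surpass


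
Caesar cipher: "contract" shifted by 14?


Word: "contract"
Shift: 14
Each letter → (letter + shift) mod 26:
  'c' (2) + 14 = 16 → 'q'
  'o' (14) + 14 = 2 → 'c'
  'n' (13) + 14 = 1 → 'b'
  't' (19) + 14 = 7 → 'h'
  'r' (17) + 14 = 5 → 'f'
  'a' (0) + 14 = 14 → 'o'
  'c' (2) + 14 = 16 → 'q'
  't' (19) + 14 = 7 → 'h'
Result = "qcbhfoqh"


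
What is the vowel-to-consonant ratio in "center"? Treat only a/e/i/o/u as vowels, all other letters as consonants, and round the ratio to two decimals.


Word: "center"
Vowels (a,e,i,o,u): 2
Consonants: 4
Ratio = 2/4
= 0.50


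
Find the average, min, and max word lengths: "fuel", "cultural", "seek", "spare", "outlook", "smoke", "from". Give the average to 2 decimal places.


Lengths: "fuel"=4, "cultural"=8, "seek"=4, "spare"=5, "outlook"=7, "smoke"=5, "from"=4
Sum = 37, Count = 7
Average = 37/7 = 5.29
= avg=5.29, min=4, max=8


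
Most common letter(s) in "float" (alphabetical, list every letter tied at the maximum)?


Word: "float"
Letter counts:
  'a': 1
  'f': 1
  'l': 1
  'o': 1
  't': 1
Maximum count = 1
Most frequent = 'a', 'f', 'l', 'o', 't' (1 time each)


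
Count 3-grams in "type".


Word: "type" (length 4)
Number of 3-grams = length - 3 + 1 = 4 - 3 + 1
= 2


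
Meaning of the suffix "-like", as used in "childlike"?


Suffix: -like
As in: childlike -> child + -like
Meaning = resembling


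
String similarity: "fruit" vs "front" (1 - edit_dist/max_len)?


Word 1: "fruit" (length 5)
Word 2: "front" (length 5)
One optimal edit sequence:
  1. keep 'f'
  2. keep 'r'
  3. substitute 'u' -> 'o'  (+1)
  4. substitute 'i' -> 'n'  (+1)
  5. keep 't'
Edit distance = 2
Max length = max(5, 5) = 5
Similarity = 1 - 2/5
= 0.6000


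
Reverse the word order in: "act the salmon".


Original: "act the salmon"
Words (1..n): act | the | salmon
Reversed (n..1): salmon | the | act
Result = "salmon the act"


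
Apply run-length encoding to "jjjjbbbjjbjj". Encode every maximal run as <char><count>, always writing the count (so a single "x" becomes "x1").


String: "jjjjbbbjjbjj"
Scanning for consecutive runs:
  'j' x 4
  'b' x 3
  'j' x 2
  'b' x 1
  'j' x 2
RLE = "j4b3j2b1j2"


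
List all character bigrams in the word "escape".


Word: "escape" (length 6)
Number of bigrams = 6 - 2 + 1 = 5
  Position 0: "es"
  Position 1: "sc"
  Position 2: "ca"
  Position 3: "ap"
  Position 4: "pe"
Bigrams = "es", "sc", "ca", "ap", "pe"


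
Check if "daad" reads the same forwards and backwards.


Word: "daad"
Reversed: "daad"
Forward == Backward? daad == daad
Palindrome = Yes


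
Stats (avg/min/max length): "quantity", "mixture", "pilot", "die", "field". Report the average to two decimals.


Lengths: "quantity"=8, "mixture"=7, "pilot"=5, "die"=3, "field"=5
Sum = 28, Count = 5
Average = 28/5 = 5.60
= avg=5.60, min=3, max=8


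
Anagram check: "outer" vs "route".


Word 1: "outer" → sorted: eortu
Word 2: "route" → sorted: eortu
Same letters? eortu == eortu
Anagram = Yes


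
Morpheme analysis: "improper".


Word: "improper"
Morphemes: im- + proper
Each morpheme carries meaning
= 2 morphemes


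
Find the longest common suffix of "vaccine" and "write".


Word 1: "vaccine"
Word 2: "write"
Comparing from end:
  Pos -1: 'e' == 'e'
  Pos -2: 'n' != 't' (stop)
LCS = "e" (length 1)


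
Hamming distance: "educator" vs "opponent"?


Comparing character by character (same length = 8):
  Pos 0: 'e' vs 'o' !=
  Pos 1: 'd' vs 'p' !=
  Pos 2: 'u' vs 'p' !=
  Pos 3: 'c' vs 'o' !=
  Pos 4: 'a' vs 'n' !=
  Pos 5: 't' vs 'e' !=
  Pos 6: 'o' vs 'n' !=
  Pos 7: 'r' vs 't' !=
Hamming distance = 8


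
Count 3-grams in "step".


Word: "step" (length 4)
Number of 3-grams = length - 3 + 1 = 4 - 3 + 1
= 2


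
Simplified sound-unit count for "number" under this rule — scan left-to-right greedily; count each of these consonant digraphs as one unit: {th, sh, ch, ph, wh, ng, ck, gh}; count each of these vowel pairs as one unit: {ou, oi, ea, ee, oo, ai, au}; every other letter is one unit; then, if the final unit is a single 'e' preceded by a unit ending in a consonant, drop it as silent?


Word: "number" (6 letters)
Left-to-right scan:
  1. 'n' (letter)
  2. 'u' (letter)
  3. 'm' (letter)
  4. 'b' (letter)
  5. 'e' (letter)
  6. 'r' (letter)
Units from scan: 6
Sound units = 6 units


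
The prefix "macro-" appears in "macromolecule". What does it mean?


Prefix: macro-
As in: macromolecule -> macro- + molecule
Meaning = large


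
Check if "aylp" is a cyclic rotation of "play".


Word: "play", Candidate: "aylp"
Method: check if candidate is substring of word+word
"playplay" contains "aylp"? No
Is rotation = No


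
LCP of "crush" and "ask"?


Word 1: "crush"
Word 2: "ask"
Comparing from start:
  Pos 0: 'c' != 'a' (stop)
LCP = "" (length 0)


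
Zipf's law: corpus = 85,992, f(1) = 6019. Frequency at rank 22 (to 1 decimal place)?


Zipf's law: f(r) = f(1) / r
f(1) = 6019
f(22) = 6019 / 22
= 273.6 occurrences


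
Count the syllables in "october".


Word: "october"
Syllable breakdown: oc | to | ber
Counting: 3 parts
= 3 syllables


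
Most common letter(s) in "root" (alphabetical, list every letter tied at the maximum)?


Word: "root"
Letter counts:
  'o': 2
  'r': 1
  't': 1
Maximum count = 2
Most frequent = 'o' (2 times each)


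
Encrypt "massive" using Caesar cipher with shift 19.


Word: "massive"
Shift: 19
Each letter → (letter + shift) mod 26:
  'm' (12) + 19 = 5 → 'f'
  'a' (0) + 19 = 19 → 't'
  's' (18) + 19 = 11 → 'l'
  's' (18) + 19 = 11 → 'l'
  'i' (8) + 19 = 1 → 'b'
  'v' (21) + 19 = 14 → 'o'
  'e' (4) + 19 = 23 → 'x'
Result = "ftllbox"


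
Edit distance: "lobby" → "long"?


Word 1: "lobby" (length 5)
Word 2: "long" (length 4)
One optimal edit sequence (insert/delete/substitute each cost 1):
  1. keep 'l'
  2. keep 'o'
  3. delete 'b'  (+1)
  4. substitute 'b' -> 'n'  (+1)
  5. substitute 'y' -> 'g'  (+1)
Total edit operations: 3
Edit distance = 3


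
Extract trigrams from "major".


Word: "major" (length 5)
Number of trigrams = 5 - 3 + 1 = 3
  Position 0: "maj"
  Position 1: "ajo"
  Position 2: "jor"
Trigrams = "maj", "ajo", "jor"


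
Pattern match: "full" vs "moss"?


Pattern of "full": [0, 1, 2, 2]
Pattern of "moss": [0, 1, 2, 2]
Patterns match
Same pattern = Yes


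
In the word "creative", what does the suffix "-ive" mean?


Suffix: -ive
Example: creative (create + -ive, with a spelling change)
Meaning = tending to


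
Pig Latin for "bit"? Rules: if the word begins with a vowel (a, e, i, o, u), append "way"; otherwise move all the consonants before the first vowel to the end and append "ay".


Word: "bit"
Starts with consonant(s) → move to end, add 'ay'
Consonant cluster: "b"
Pig Latin = "itbay"


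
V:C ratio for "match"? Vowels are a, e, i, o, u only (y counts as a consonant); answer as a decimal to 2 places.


Word: "match"
Vowels (a,e,i,o,u): 1
Consonants: 4
Ratio = 1/4
= 0.25


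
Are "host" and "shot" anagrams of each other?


Word 1: "host" → sorted: host
Word 2: "shot" → sorted: host
Same letters? host == host
Anagram = Yes


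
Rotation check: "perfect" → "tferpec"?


Word: "perfect", Candidate: "tferpec"
Method: check if candidate is substring of word+word
"perfectperfect" contains "tferpec"? No
Is rotation = No


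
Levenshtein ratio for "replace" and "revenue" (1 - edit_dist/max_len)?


Word 1: "replace" (length 7)
Word 2: "revenue" (length 7)
One optimal edit sequence:
  1. keep 'r'
  2. keep 'e'
  3. substitute 'p' -> 'v'  (+1)
  4. substitute 'l' -> 'e'  (+1)
  5. substitute 'a' -> 'n'  (+1)
  6. substitute 'c' -> 'u'  (+1)
  7. keep 'e'
Edit distance = 4
Max length = max(7, 7) = 7
Similarity = 1 - 4/7
= 0.4286


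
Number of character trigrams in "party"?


Word: "party" (length 5)
Number of 3-grams = length - 3 + 1 = 5 - 3 + 1
= 3


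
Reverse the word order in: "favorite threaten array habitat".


Original: "favorite threaten array habitat"
Words (1..n): favorite | threaten | array | habitat
Reversed (n..1): habitat | array | threaten | favorite
Result = "habitat array threaten favorite"


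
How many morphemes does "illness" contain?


Word: "illness"
Morphemes: ill | -ness
Each morpheme carries meaning
= 2 morphemes


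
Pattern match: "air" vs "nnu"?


Pattern of "air": [0, 1, 2]
Pattern of "nnu": [0, 0, 1]
Patterns do not match
Same pattern = No


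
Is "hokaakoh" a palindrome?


Word: "hokaakoh"
Reversed: "hokaakoh"
Forward == Backward? hokaakoh == hokaakoh
Palindrome = Yes


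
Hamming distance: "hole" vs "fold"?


Comparing character by character (same length = 4):
  Pos 0: 'h' vs 'f' !=
  Pos 1: 'o' vs 'o' =
  Pos 2: 'l' vs 'l' =
  Pos 3: 'e' vs 'd' !=
Hamming distance = 2


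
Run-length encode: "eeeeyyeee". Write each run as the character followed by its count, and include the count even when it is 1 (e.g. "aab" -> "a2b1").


String: "eeeeyyeee"
Scanning for consecutive runs:
  'e' x 4
  'y' x 2
  'e' x 3
RLE = "e4y2e3"


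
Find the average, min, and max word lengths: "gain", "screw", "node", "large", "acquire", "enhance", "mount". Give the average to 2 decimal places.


Lengths: "gain"=4, "screw"=5, "node"=4, "large"=5, "acquire"=7, "enhance"=7, "mount"=5
Sum = 37, Count = 7
Average = 37/7 = 5.29
= avg=5.29, min=4, max=7


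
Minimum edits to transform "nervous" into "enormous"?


Word 1: "nervous" (length 7)
Word 2: "enormous" (length 8)
One optimal edit sequence (insert/delete/substitute each cost 1):
  1. insert 'e'  (+1)
  2. keep 'n'
  3. substitute 'e' -> 'o'  (+1)
  4. keep 'r'
  5. substitute 'v' -> 'm'  (+1)
  6. keep 'o'
  7. keep 'u'
  8. keep 's'
Total edit operations: 3
Edit distance = 3


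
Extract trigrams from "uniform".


Word: "uniform" (length 7)
Number of trigrams = 7 - 3 + 1 = 5
  Position 0: "uni"
  Position 1: "nif"
  Position 2: "ifo"
  Position 3: "for"
  Position 4: "orm"
Trigrams = "uni", "nif", "ifo", "for", "orm"


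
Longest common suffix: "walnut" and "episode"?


Word 1: "walnut"
Word 2: "episode"
Comparing from end:
  Pos -1: 't' != 'e' (stop)
LCS = "" (length 0)


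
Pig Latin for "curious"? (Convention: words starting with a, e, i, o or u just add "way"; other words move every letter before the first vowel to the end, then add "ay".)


Word: "curious"
Starts with consonant(s) → move to end, add 'ay'
Consonant cluster: "c"
Pig Latin = "uriouscay"


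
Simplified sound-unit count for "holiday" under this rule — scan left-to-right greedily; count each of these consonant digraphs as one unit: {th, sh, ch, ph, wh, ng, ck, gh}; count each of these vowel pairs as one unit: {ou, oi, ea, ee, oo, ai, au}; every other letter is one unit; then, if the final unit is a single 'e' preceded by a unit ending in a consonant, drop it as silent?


Word: "holiday" (7 letters)
Left-to-right scan:
  (1) 'h' (letter)
  (2) 'o' (letter)
  (3) 'l' (letter)
  (4) 'i' (letter)
  (5) 'd' (letter)
  (6) 'a' (letter)
  (7) 'y' (letter)
Units from scan: 7
Sound units = 7 units


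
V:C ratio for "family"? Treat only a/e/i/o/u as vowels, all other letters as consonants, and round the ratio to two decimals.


Word: "family"
Vowels (a,e,i,o,u): 2
Consonants: 4
Ratio = 2/4
= 0.50


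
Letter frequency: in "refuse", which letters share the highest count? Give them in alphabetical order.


Word: "refuse"
Letter counts:
  'e': 2
  'f': 1
  'r': 1
  's': 1
  'u': 1
Maximum count = 2
Most frequent = 'e' (2 times each)


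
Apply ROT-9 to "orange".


Word: "orange"
Shift: 9
Each letter → (letter + shift) mod 26:
  'o' (14) + 9 = 23 → 'x'
  'r' (17) + 9 = 0 → 'a'
  'a' (0) + 9 = 9 → 'j'
  'n' (13) + 9 = 22 → 'w'
  'g' (6) + 9 = 15 → 'p'
  'e' (4) + 9 = 13 → 'n'
Result = "xajwpn"


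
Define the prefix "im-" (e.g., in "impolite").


Prefix: im-
As in: impolite -> im- + polite
Meaning = not / into


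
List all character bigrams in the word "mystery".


Word: "mystery" (length 7)
Number of bigrams = 7 - 2 + 1 = 6
  Position 0: "my"
  Position 1: "ys"
  Position 2: "st"
  Position 3: "te"
  Position 4: "er"
  Position 5: "ry"
Bigrams = "my", "ys", "st", "te", "er", "ry"


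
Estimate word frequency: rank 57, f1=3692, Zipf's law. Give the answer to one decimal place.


Zipf's law: f(r) = f(1) / r
f(1) = 3692
f(57) = 3692 / 57
= 64.8 occurrences


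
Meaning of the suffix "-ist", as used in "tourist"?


Suffix: -ist
Example: tourist = tour + -ist
Meaning = one who practices


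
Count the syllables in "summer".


Word: "summer"
Syllable breakdown: sum-mer
Counting: 2 parts
= 2 syllables


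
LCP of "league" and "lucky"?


Word 1: "league"
Word 2: "lucky"
Comparing from start:
  Pos 0: 'l' == 'l'
  Pos 1: 'e' != 'u' (stop)
LCP = "l" (length 1)


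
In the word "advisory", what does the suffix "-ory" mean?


Suffix: -ory
As in: advisory -> advise + -ory, with a spelling change
Meaning = relating to / place for


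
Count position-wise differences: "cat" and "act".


Comparing character by character (same length = 3):
  Pos 0: 'c' vs 'a' !=
  Pos 1: 'a' vs 'c' !=
  Pos 2: 't' vs 't' =
Hamming distance = 2


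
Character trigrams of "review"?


Word: "review" (length 6)
Number of trigrams = 6 - 3 + 1 = 4
  Position 0: "rev"
  Position 1: "evi"
  Position 2: "vie"
  Position 3: "iew"
Trigrams = "rev", "evi", "vie", "iew"


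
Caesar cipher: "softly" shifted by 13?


Word: "softly"
Shift: 13
Each letter → (letter + shift) mod 26:
  's' (18) + 13 = 5 → 'f'
  'o' (14) + 13 = 1 → 'b'
  'f' (5) + 13 = 18 → 's'
  't' (19) + 13 = 6 → 'g'
  'l' (11) + 13 = 24 → 'y'
  'y' (24) + 13 = 11 → 'l'
Result = "fbsgyl"


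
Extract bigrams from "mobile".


Word: "mobile" (length 6)
Number of bigrams = 6 - 2 + 1 = 5
  Position 0: "mo"
  Position 1: "ob"
  Position 2: "bi"
  Position 3: "il"
  Position 4: "le"
Bigrams = "mo", "ob", "bi", "il", "le"


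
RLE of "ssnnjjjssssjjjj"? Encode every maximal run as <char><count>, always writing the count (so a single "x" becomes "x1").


String: "ssnnjjjssssjjjj"
Scanning for consecutive runs:
  's' x 2
  'n' x 2
  'j' x 3
  's' x 4
  'j' x 4
RLE = "s2n2j3s4j4"


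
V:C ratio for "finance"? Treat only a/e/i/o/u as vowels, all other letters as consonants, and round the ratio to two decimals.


Word: "finance"
Vowels (a,e,i,o,u): 3
Consonants: 4
Ratio = 3/4
= 0.75


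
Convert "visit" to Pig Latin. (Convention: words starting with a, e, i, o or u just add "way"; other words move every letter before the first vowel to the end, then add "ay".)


Word: "visit"
Starts with consonant(s) → move to end, add 'ay'
Consonant cluster: "v"
Pig Latin = "isitvay"


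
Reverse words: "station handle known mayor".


Original: "station handle known mayor"
Words (1..n): station | handle | known | mayor
Reversed (n..1): mayor | known | handle | station
Result = "mayor known handle station"


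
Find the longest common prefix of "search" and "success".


Word 1: "search"
Word 2: "success"
Comparing from start:
  Pos 0: 's' == 's'
  Pos 1: 'e' != 'u' (stop)
LCP = "s" (length 1)


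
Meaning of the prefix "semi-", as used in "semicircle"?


Prefix: semi-
Example: semicircle (semi- + circle)
Meaning = half


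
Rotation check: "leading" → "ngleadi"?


Word: "leading", Candidate: "ngleadi"
Method: check if candidate is substring of word+word
"leadingleading" contains "ngleadi"? Yes
Is rotation = Yes


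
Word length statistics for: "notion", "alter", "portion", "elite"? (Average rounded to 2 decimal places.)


Lengths: "notion"=6, "alter"=5, "portion"=7, "elite"=5
Sum = 23, Count = 4
Average = 23/4 = 5.75
= avg=5.75, min=5, max=7


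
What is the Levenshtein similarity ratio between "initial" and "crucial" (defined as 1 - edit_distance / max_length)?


Word 1: "initial" (length 7)
Word 2: "crucial" (length 7)
One optimal edit sequence:
  1. substitute 'i' -> 'c'  (+1)
  2. substitute 'n' -> 'r'  (+1)
  3. substitute 'i' -> 'u'  (+1)
  4. substitute 't' -> 'c'  (+1)
  5. keep 'i'
  6. keep 'a'
  7. keep 'l'
Edit distance = 4
Max length = max(7, 7) = 7
Similarity = 1 - 4/7
= 0.4286


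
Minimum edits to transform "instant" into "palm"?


Word 1: "instant" (length 7)
Word 2: "palm" (length 4)
One optimal edit sequence (insert/delete/substitute each cost 1):
  1. delete 'i'  (+1)
  2. delete 'n'  (+1)
  3. delete 's'  (+1)
  4. substitute 't' -> 'p'  (+1)
  5. keep 'a'
  6. substitute 'n' -> 'l'  (+1)
  7. substitute 't' -> 'm'  (+1)
Total edit operations: 6
Edit distance = 6


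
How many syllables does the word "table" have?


Word: "table"
Syllable breakdown: ta | ble
Counting: 2 parts
= 2 syllables


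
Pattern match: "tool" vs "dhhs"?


Pattern of "tool": [0, 1, 1, 2]
Pattern of "dhhs": [0, 1, 1, 2]
Patterns match
Same pattern = Yes


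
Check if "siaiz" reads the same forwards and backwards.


Word: "siaiz"
Reversed: "ziais"
Forward == Backward? siaiz != ziais
Palindrome = No


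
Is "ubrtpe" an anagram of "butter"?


Word 1: "butter" → sorted: berttu
Word 2: "ubrtpe" → sorted: beprtu
Same letters? berttu != beprtu
Anagram = No


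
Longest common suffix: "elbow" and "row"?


Word 1: "elbow"
Word 2: "row"
Comparing from end:
  Pos -1: 'w' == 'w'
  Pos -2: 'o' == 'o'
  Pos -3: 'b' != 'r' (stop)
LCS = "ow" (length 2)


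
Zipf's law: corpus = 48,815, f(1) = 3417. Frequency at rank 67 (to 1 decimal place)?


Zipf's law: f(r) = f(1) / r
f(1) = 3417
f(67) = 3417 / 67
= 51.0 occurrences


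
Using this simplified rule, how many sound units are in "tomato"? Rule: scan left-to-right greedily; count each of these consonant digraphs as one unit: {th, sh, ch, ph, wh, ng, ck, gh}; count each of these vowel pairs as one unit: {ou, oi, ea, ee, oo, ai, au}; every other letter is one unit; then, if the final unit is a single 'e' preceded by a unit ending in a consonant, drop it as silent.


Word: "tomato" (6 letters)
Left-to-right scan:
  [1] 't' (letter)
  [2] 'o' (letter)
  [3] 'm' (letter)
  [4] 'a' (letter)
  [5] 't' (letter)
  [6] 'o' (letter)
Units from scan: 6
Sound units = 6 units


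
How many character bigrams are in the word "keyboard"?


Word: "keyboard" (length 8)
Number of 2-grams = length - 2 + 1 = 8 - 2 + 1
= 7


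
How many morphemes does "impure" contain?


Word: "impure"
Morphemes: im- | pure
Each morpheme carries meaning
= 2 morphemes


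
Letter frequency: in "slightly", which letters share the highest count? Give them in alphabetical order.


Word: "slightly"
Letter counts:
  'g': 1
  'h': 1
  'i': 1
  'l': 2
  's': 1
  't': 1
  'y': 1
Maximum count = 2
Most frequent = 'l' (2 times each)


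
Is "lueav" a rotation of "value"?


Word: "value", Candidate: "lueav"
Method: check if candidate is substring of word+word
"valuevalue" contains "lueav"? No
Is rotation = No


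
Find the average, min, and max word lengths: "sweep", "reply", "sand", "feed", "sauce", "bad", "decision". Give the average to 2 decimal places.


Lengths: "sweep"=5, "reply"=5, "sand"=4, "feed"=4, "sauce"=5, "bad"=3, "decision"=8
Sum = 34, Count = 7
Average = 34/7 = 4.86
= avg=4.86, min=3, max=8


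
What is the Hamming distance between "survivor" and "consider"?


Comparing character by character (same length = 8):
  Pos 0: 's' vs 'c' !=
  Pos 1: 'u' vs 'o' !=
  Pos 2: 'r' vs 'n' !=
  Pos 3: 'v' vs 's' !=
  Pos 4: 'i' vs 'i' =
  Pos 5: 'v' vs 'd' !=
  Pos 6: 'o' vs 'e' !=
  Pos 7: 'r' vs 'r' =
Hamming distance = 6


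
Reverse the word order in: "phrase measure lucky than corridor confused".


Original: "phrase measure lucky than corridor confused"
Words (1..n): phrase | measure | lucky | than | corridor | confused
Reversed (n..1): confused | corridor | than | lucky | measure | phrase
Result = "confused corridor than lucky measure phrase"


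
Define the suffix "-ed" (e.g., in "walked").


Suffix: -ed
As in: walked -> walk + -ed
Meaning = past tense


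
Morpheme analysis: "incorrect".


Word: "incorrect"
Morphemes: in- / correct
Each morpheme carries meaning
= 2 morphemes


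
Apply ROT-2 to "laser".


Word: "laser"
Shift: 2
Each letter → (letter + shift) mod 26:
  'l' (11) + 2 = 13 → 'n'
  'a' (0) + 2 = 2 → 'c'
  's' (18) + 2 = 20 → 'u'
  'e' (4) + 2 = 6 → 'g'
  'r' (17) + 2 = 19 → 't'
Result = "ncugt"


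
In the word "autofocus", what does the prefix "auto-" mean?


Prefix: auto-
Example: autofocus (auto- + focus)
Meaning = self


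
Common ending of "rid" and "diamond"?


Word 1: "rid"
Word 2: "diamond"
Comparing from end:
  Pos -1: 'd' == 'd'
  Pos -2: 'i' != 'n' (stop)
LCS = "d" (length 1)


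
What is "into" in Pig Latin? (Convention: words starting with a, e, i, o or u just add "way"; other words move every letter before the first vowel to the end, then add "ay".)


Word: "into"
Starts with vowel → add 'way'
Pig Latin = "intoway"


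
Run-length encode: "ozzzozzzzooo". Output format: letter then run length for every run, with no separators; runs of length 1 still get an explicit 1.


String: "ozzzozzzzooo"
Scanning for consecutive runs:
  'o' x 1
  'z' x 3
  'o' x 1
  'z' x 4
  'o' x 3
RLE = "o1z3o1z4o3"


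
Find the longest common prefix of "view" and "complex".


Word 1: "view"
Word 2: "complex"
Comparing from start:
  Pos 0: 'v' != 'c' (stop)
LCP = "" (length 0)


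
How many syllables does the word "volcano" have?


Word: "volcano"
Syllable breakdown: vol · ca · no
Counting: 3 parts
= 3 syllables


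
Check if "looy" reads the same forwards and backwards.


Word: "looy"
Reversed: "yool"
Forward == Backward? looy != yool
Palindrome = No


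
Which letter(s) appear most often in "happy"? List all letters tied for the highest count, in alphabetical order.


Word: "happy"
Letter counts:
  'a': 1
  'h': 1
  'p': 2
  'y': 1
Maximum count = 2
Most frequent = 'p' (2 times each)


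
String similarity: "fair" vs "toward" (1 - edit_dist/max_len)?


Word 1: "fair" (length 4)
Word 2: "toward" (length 6)
One optimal edit sequence:
  1. insert 't'  (+1)
  2. insert 'o'  (+1)
  3. substitute 'f' -> 'w'  (+1)
  4. keep 'a'
  5. substitute 'i' -> 'r'  (+1)
  6. substitute 'r' -> 'd'  (+1)
Edit distance = 5
Max length = max(4, 6) = 6
Similarity = 1 - 5/6
= 0.1667


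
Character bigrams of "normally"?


Word: "normally" (length 8)
Number of bigrams = 8 - 2 + 1 = 7
  Position 0: "no"
  Position 1: "or"
  Position 2: "rm"
  Position 3: "ma"
  Position 4: "al"
  Position 5: "ll"
  Position 6: "ly"
Bigrams = "no", "or", "rm", "ma", "al", "ll", "ly"


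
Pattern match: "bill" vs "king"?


Pattern of "bill": [0, 1, 2, 2]
Pattern of "king": [0, 1, 2, 3]
Patterns do not match
Same pattern = No


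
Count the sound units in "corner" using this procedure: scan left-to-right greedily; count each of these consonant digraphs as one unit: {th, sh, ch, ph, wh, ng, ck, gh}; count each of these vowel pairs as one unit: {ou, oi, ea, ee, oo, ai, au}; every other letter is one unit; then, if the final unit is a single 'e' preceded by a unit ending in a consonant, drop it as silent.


Word: "corner" (6 letters)
Left-to-right scan:
  (1) 'c' (letter)
  (2) 'o' (letter)
  (3) 'r' (letter)
  (4) 'n' (letter)
  (5) 'e' (letter)
  (6) 'r' (letter)
Units from scan: 6
Sound units = 6 units


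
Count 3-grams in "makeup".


Word: "makeup" (length 6)
Number of 3-grams = length - 3 + 1 = 6 - 3 + 1
= 4


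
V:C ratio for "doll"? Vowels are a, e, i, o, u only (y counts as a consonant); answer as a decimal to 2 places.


Word: "doll"
Vowels (a,e,i,o,u): 1
Consonants: 3
Ratio = 1/3
= 0.33


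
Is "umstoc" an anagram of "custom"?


Word 1: "custom" → sorted: cmostu
Word 2: "umstoc" → sorted: cmostu
Same letters? cmostu == cmostu
Anagram = Yes


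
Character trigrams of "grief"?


Word: "grief" (length 5)
Number of trigrams = 5 - 3 + 1 = 3
  Position 0: "gri"
  Position 1: "rie"
  Position 2: "ief"
Trigrams = "gri", "rie", "ief"


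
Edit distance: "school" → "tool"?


Word 1: "school" (length 6)
Word 2: "tool" (length 4)
One optimal edit sequence (insert/delete/substitute each cost 1):
  1. delete 's'  (+1)
  2. delete 'c'  (+1)
  3. substitute 'h' -> 't'  (+1)
  4. keep 'o'
  5. keep 'o'
  6. keep 'l'
Total edit operations: 3
Edit distance = 3


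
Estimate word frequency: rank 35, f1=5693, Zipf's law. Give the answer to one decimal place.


Zipf's law: f(r) = f(1) / r
f(1) = 5693
f(35) = 5693 / 35
= 162.7 occurrences


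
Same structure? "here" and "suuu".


Pattern of "here": [0, 1, 2, 1]
Pattern of "suuu": [0, 1, 1, 1]
Patterns do not match
Same pattern = No


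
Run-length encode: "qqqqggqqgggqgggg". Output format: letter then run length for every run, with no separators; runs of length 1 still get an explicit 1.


String: "qqqqggqqgggqgggg"
Scanning for consecutive runs:
  'q' x 4
  'g' x 2
  'q' x 2
  'g' x 3
  'q' x 1
  'g' x 4
RLE = "q4g2q2g3q1g4"


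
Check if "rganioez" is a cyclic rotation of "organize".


Word: "organize", Candidate: "rganioez"
Method: check if candidate is substring of word+word
"organizeorganize" contains "rganioez"? No
Is rotation = No


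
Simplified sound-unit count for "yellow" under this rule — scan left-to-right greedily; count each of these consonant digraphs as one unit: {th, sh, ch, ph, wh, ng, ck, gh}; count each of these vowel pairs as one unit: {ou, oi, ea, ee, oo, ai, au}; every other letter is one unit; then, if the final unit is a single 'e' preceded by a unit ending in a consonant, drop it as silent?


Word: "yellow" (6 letters)
Left-to-right scan:
  1. 'y' (letter)
  2. 'e' (letter)
  3. 'l' (letter)
  4. 'l' (letter)
  5. 'o' (letter)
  6. 'w' (letter)
Units from scan: 6
Sound units = 6 units


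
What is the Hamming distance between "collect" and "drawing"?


Comparing character by character (same length = 7):
  Pos 0: 'c' vs 'd' !=
  Pos 1: 'o' vs 'r' !=
  Pos 2: 'l' vs 'a' !=
  Pos 3: 'l' vs 'w' !=
  Pos 4: 'e' vs 'i' !=
  Pos 5: 'c' vs 'n' !=
  Pos 6: 't' vs 'g' !=
Hamming distance = 7


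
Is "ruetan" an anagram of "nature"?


Word 1: "nature" → sorted: aenrtu
Word 2: "ruetan" → sorted: aenrtu
Same letters? aenrtu == aenrtu
Anagram = Yes


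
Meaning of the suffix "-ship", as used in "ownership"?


Suffix: -ship
Example: ownership = owner + -ship
Meaning = state / position


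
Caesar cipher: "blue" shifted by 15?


Word: "blue"
Shift: 15
Each letter → (letter + shift) mod 26:
  'b' (1) + 15 = 16 → 'q'
  'l' (11) + 15 = 0 → 'a'
  'u' (20) + 15 = 9 → 'j'
  'e' (4) + 15 = 19 → 't'
Result = "qajt"


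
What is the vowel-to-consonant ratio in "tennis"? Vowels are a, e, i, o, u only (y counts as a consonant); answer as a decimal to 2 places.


Word: "tennis"
Vowels (a,e,i,o,u): 2
Consonants: 4
Ratio = 2/4
= 0.50


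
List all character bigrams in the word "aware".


Word: "aware" (length 5)
Number of bigrams = 5 - 2 + 1 = 4
  Position 0: "aw"
  Position 1: "wa"
  Position 2: "ar"
  Position 3: "re"
Bigrams = "aw", "wa", "ar", "re"


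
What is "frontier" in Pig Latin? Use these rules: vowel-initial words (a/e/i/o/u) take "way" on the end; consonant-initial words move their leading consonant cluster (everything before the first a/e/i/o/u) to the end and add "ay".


Word: "frontier"
Starts with consonant(s) → move to end, add 'ay'
Consonant cluster: "fr"
Pig Latin = "ontierfray"


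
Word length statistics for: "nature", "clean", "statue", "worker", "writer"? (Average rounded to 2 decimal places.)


Lengths: "nature"=6, "clean"=5, "statue"=6, "worker"=6, "writer"=6
Sum = 29, Count = 5
Average = 29/5 = 5.80
= avg=5.80, min=5, max=6


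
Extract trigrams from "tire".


Word: "tire" (length 4)
Number of trigrams = 4 - 3 + 1 = 2
  Position 0: "tir"
  Position 1: "ire"
Trigrams = "tir", "ire"


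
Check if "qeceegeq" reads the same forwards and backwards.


Word: "qeceegeq"
Reversed: "qegeeceq"
Forward == Backward? qeceegeq != qegeeceq
Palindrome = No


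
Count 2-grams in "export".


Word: "export" (length 6)
Number of 2-grams = length - 2 + 1 = 6 - 2 + 1
= 5


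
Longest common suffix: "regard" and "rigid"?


Word 1: "regard"
Word 2: "rigid"
Comparing from end:
  Pos -1: 'd' == 'd'
  Pos -2: 'r' != 'i' (stop)
LCS = "d" (length 1)


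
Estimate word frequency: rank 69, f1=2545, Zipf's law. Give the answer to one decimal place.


Zipf's law: f(r) = f(1) / r
f(1) = 2545
f(69) = 2545 / 69
= 36.9 occurrences


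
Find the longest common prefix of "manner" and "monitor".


Word 1: "manner"
Word 2: "monitor"
Comparing from start:
  Pos 0: 'm' == 'm'
  Pos 1: 'a' != 'o' (stop)
LCP = "m" (length 1)


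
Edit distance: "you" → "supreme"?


Word 1: "you" (length 3)
Word 2: "supreme" (length 7)
One optimal edit sequence (insert/delete/substitute each cost 1):
  1. insert 's'  (+1)
  2. insert 'u'  (+1)
  3. insert 'p'  (+1)
  4. insert 'r'  (+1)
  5. substitute 'y' -> 'e'  (+1)
  6. substitute 'o' -> 'm'  (+1)
  7. substitute 'u' -> 'e'  (+1)
Total edit operations: 7
Edit distance = 7


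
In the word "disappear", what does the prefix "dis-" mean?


Prefix: dis-
As in: disappear -> dis- + appear
Meaning = not / opposite


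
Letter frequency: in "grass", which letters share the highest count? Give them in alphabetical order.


Word: "grass"
Letter counts:
  'a': 1
  'g': 1
  'r': 1
  's': 2
Maximum count = 2
Most frequent = 's' (2 times each)


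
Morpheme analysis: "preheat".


Word: "preheat"
Morphemes: pre- | heat
Each morpheme carries meaning
= 2 morphemes


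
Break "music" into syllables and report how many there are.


Word: "music"
Syllable breakdown: mu | sic
Counting: 2 parts
= 2 syllables


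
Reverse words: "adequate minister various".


Original: "adequate minister various"
Words (1..n): adequate | minister | various
Reversed (n..1): various | minister | adequate
Result = "various minister adequate"


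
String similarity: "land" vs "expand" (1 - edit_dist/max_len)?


Word 1: "land" (length 4)
Word 2: "expand" (length 6)
One optimal edit sequence:
  1. insert 'e'  (+1)
  2. insert 'x'  (+1)
  3. substitute 'l' -> 'p'  (+1)
  4. keep 'a'
  5. keep 'n'
  6. keep 'd'
Edit distance = 3
Max length = max(4, 6) = 6
Similarity = 1 - 3/6
= 0.5000


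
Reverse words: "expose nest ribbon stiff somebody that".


Original: "expose nest ribbon stiff somebody that"
Words (1..n): expose | nest | ribbon | stiff | somebody | that
Reversed (n..1): that | somebody | stiff | ribbon | nest | expose
Result = "that somebody stiff ribbon nest expose"


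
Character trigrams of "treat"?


Word: "treat" (length 5)
Number of trigrams = 5 - 3 + 1 = 3
  Position 0: "tre"
  Position 1: "rea"
  Position 2: "eat"
Trigrams = "tre", "rea", "eat"


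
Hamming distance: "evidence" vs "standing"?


Comparing character by character (same length = 8):
  Pos 0: 'e' vs 's' !=
  Pos 1: 'v' vs 't' !=
  Pos 2: 'i' vs 'a' !=
  Pos 3: 'd' vs 'n' !=
  Pos 4: 'e' vs 'd' !=
  Pos 5: 'n' vs 'i' !=
  Pos 6: 'c' vs 'n' !=
  Pos 7: 'e' vs 'g' !=
Hamming distance = 8


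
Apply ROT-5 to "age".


Word: "age"
Shift: 5
Each letter → (letter + shift) mod 26:
  'a' (0) + 5 = 5 → 'f'
  'g' (6) + 5 = 11 → 'l'
  'e' (4) + 5 = 9 → 'j'
Result = "flj"


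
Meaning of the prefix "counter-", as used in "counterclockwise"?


Prefix: counter-
Example: counterclockwise (counter- + clockwise)
Meaning = against / opposite


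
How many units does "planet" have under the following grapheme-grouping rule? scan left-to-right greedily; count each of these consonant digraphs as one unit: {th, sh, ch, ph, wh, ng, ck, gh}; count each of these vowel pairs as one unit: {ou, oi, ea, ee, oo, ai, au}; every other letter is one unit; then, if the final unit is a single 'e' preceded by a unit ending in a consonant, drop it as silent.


Word: "planet" (6 letters)
Left-to-right scan:
  (1) 'p' (letter)
  (2) 'l' (letter)
  (3) 'a' (letter)
  (4) 'n' (letter)
  (5) 'e' (letter)
  (6) 't' (letter)
Units from scan: 6
Sound units = 6 units
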